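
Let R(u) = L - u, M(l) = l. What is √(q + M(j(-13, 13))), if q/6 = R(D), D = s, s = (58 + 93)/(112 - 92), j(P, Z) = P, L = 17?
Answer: √4370/10 ≈ 6.6106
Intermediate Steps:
s = 151/20 ≈ 7.5500
D = 151/20 ≈ 7.5500
R(u) = 17 - u
q = 567/10 (q = 6*(17 - 1*151/20) = 6*(17 - 151/20) = 6*(189/20) = 567/10 ≈ 56.700)
√(q + M(j(-13, 13))) = √(567/10 - 13) = √(437/10) = √4370/10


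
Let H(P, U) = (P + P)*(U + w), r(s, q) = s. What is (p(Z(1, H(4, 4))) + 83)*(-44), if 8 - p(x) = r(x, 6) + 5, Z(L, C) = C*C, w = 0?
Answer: 41272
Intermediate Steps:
H(P, U) = 2*P*U (H(P, U) = (P + P)*(U + 0) = (2*P)*U = 2*P*U)
Z(L, C) = C²
p(x) = 3 - x (p(x) = 8 - (x + 5) = 8 - (5 + x) = 8 + (-5 - x) = 3 - x)
(p(Z(1, H(4, 4))) + 83)*(-44) = ((3 - (2*4*4)²) + 83)*(-44) = ((3 - 1*32²) + 83)*(-44) = ((3 - 1*1024) + 83)*(-44) = ((3 - 1024) + 83)*(-44) = (-1021 + 83)*(-44) = -938*(-44) = 41272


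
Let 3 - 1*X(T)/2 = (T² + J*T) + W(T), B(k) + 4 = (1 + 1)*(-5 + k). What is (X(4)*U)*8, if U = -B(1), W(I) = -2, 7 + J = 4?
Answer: 192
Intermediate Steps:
B(k) = -14 + 2*k (B(k) = -4 + (1 + 1)*(-5 + k) = -4 + 2*(-5 + k) = -4 + (-10 + 2*k) = -14 + 2*k)
J = -3 (J = -7 + 4 = -3)
U = 12 (U = -(-14 + 2*1) = -(-14 + 2) = -1*(-12) = 12)
X(T) = 10 - 2*T² + 6*T (X(T) = 6 - 2*((T² - 3*T) - 2) = 6 - 2*(-2 + T² - 3*T) = 6 + (4 - 2*T² + 6*T) = 10 - 2*T² + 6*T)
(X(4)*U)*8 = ((10 - 2*4² + 6*4)*12)*8 = ((10 - 2*16 + 24)*12)*8 = ((10 - 32 + 24)*12)*8 = (2*12)*8 = 24*8 = 192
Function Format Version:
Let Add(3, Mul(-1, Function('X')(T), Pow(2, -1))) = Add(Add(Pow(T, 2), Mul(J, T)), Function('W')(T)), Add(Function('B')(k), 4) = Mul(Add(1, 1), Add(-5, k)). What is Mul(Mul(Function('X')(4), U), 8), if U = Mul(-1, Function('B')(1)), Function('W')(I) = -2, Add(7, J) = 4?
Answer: 192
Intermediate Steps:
Function('B')(k) = Add(-14, Mul(2, k)) (Function('B')(k) = Add(-4, Mul(Add(1, 1), Add(-5, k))) = Add(-4, Mul(2, Add(-5, k))) = Add(-4, Add(-10, Mul(2, k))) = Add(-14, Mul(2, k)))
J = -3 (J = Add(-7, 4) = -3)
U = 12 (U = Mul(-1, Add(-14, Mul(2, 1))) = Mul(-1, Add(-14, 2)) = Mul(-1, -12) = 12)
Function('X')(T) = Add(10, Mul(-2, Pow(T, 2)), Mul(6, T)) (Function('X')(T) = Add(6, Mul(-2, Add(Add(Pow(T, 2), Mul(-3, T)), -2))) = Add(6, Mul(-2, Add(-2, Pow(T, 2), Mul(-3, T)))) = Add(6, Add(4, Mul(-2, Pow(T, 2)), Mul(6, T))) = Add(10, Mul(-2, Pow(T, 2)), Mul(6, T)))
Mul(Mul(Function('X')(4), U), 8) = Mul(Mul(Add(10, Mul(-2, Pow(4, 2)), Mul(6, 4)), 12), 8) = Mul(Mul(Add(10, Mul(-2, 16), 24), 12), 8) = Mul(Mul(Add(10, -32, 24), 12), 8) = Mul(Mul(2, 12), 8) = Mul(24, 8) = 192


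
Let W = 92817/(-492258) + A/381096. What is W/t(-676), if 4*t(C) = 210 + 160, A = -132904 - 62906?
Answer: -3660034067/482021494890 ≈ -0.0075931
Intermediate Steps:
A = -195810
t(C) = 185/2 (t(C) = (210 + 160)/4 = (1/4)*370 = 185/2)
W = -3660034067/5211043188 (W = 92817/(-492258) - 195810/381096 = 92817*(-1/492258) - 195810*1/381096 = -30939/164086 - 32635/63516 = -3660034067/5211043188 ≈ -0.70236)
W/t(-676) = -3660034067/(5211043188*185/2) = -3660034067/5211043188*2/185 = -3660034067/482021494890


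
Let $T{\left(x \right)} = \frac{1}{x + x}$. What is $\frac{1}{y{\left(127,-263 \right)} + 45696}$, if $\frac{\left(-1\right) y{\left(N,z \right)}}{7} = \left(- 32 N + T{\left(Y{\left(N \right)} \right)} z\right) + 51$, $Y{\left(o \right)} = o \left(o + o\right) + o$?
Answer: $\frac{64770}{4779185831} \approx 1.3553 \cdot 10^{-5}$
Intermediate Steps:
$Y{\left(o \right)} = o + 2 o^{2}$ ($Y{\left(o \right)} = o 2 o + o = 2 o^{2} + o = o + 2 o^{2}$)
$T{\left(x \right)} = \frac{1}{2 x}$
$y{\left(N,z \right)} = -357 + 224 N - \frac{7 z}{2 N \left(1 + 2 N\right)}$ ($y{\left(N,z \right)} = - 7 \left(\left(- 32 N + \frac{1}{2 N \left(1 + 2 N\right)} z\right) + 51\right) = - 7 \left(\left(- 32 N + \frac{z}{2 N \left(1 + 2 N\right)}\right) + 51\right) = - 7 \left(51 - 32 N + \frac{z}{2 N \left(1 + 2 N\right)}\right) = -357 + 224 N - \frac{7 z}{2 N \left(1 + 2 N\right)}$)
$\frac{1}{y{\left(127,-263 \right)} + 45696} = \frac{1}{\frac{7 \left(\left(-1\right) \left(-263\right) + 2 \cdot 127 \left(1 + 2 \cdot 127\right) \left(-51 + 32 \cdot 127\right)\right)}{2 \cdot 127 \left(1 + 2 \cdot 127\right)} + 45696} = \frac{1}{\frac{7}{2} \cdot \frac{1}{127} \frac{1}{1 + 254} \left(263 + 2 \cdot 127 \left(1 + 254\right) \left(-51 + 4064\right)\right) + 45696} = \frac{1}{\frac{7}{2} \cdot \frac{1}{127} \cdot \frac{1}{255} \left(263 + 2 \cdot 127 \cdot 255 \cdot 4013\right) + 45696} = \frac{1}{\frac{7}{2} \cdot \frac{1}{127} \cdot \frac{1}{255} \left(263 + 259922010\right) + 45696} = \frac{1}{\frac{7}{2} \cdot \frac{1}{127} \cdot \frac{1}{255} \cdot 259922273 + 45696} = \frac{1}{\frac{1819455911}{64770} + 45696} = \frac{1}{\frac{4779185831}{64770}} = \frac{64770}{4779185831}$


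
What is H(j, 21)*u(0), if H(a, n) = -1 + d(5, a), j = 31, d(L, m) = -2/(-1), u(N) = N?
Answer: 0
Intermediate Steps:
d(L, m) = 2 (d(L, m) = -2*(-1) = 2)
H(a, n) = 1 (H(a, n) = -1 + 2 = 1)
H(j, 21)*u(0) = 1*0 = 0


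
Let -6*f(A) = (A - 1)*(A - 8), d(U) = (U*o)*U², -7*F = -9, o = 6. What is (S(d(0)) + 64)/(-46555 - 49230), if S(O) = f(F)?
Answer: -1891/2816079 ≈ -0.00067150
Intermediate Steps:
F = 9/7 (F = -⅐*(-9) = 9/7 ≈ 1.2857)
d(U) = 6*U³ (d(U) = (U*6)*U² = (6*U)*U² = 6*U³)
f(A) = -(-1 + A)*(-8 + A)/6 (f(A) = -(A - 1)*(A - 8)/6 = -(-1 + A)*(-8 + A)/6)
S(O) = 47/147 (S(O) = -4/3 - (9/7)²/6 + (3/2)*(9/7) = -4/3 - ⅙*81/49 + 27/14 = -4/3 - 27/98 + 27/14 = 47/147)
(S(d(0)) + 64)/(-46555 - 49230) = (47/147 + 64)/(-46555 - 49230) = (9455/147)/(-95785) = (9455/147)*(-1/95785) = -1891/2816079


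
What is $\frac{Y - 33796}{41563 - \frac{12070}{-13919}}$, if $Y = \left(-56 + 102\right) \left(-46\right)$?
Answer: $- \frac{499859128}{578527467} \approx -0.86402$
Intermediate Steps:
$Y = -2116$ ($Y = 46 \left(-46\right) = -2116$)
$\frac{Y - 33796}{41563 - \frac{12070}{-13919}} = \frac{-2116 - 33796}{41563 - \frac{12070}{-13919}} = - \frac{35912}{41563 - - \frac{12070}{13919}} = - \frac{35912}{41563 + \frac{12070}{13919}} = - \frac{35912}{\frac{578527467}{13919}} = \left(-35912\right) \frac{13919}{578527467} = - \frac{499859128}{578527467}$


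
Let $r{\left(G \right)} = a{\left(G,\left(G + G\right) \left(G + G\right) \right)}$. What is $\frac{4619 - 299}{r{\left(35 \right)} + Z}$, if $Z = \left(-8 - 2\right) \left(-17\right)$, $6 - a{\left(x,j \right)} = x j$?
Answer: $- \frac{120}{4759} \approx -0.025215$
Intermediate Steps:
$a{\left(x,j \right)} = 6 - j x$ ($a{\left(x,j \right)} = 6 - x j = 6 - j x$)
$r{\left(G \right)} = 6 - 4 G^{3}$ ($r{\left(G \right)} = 6 - \left(G + G\right) \left(G + G\right) G = 6 - 2 G 2 G G = 6 - 4 G^{2} G = 6 - 4 G^{3}$)
$Z = 170$ ($Z = \left(-10\right) \left(-17\right) = 170$)
$\frac{4619 - 299}{r{\left(35 \right)} + Z} = \frac{4619 - 299}{\left(6 - 4 \cdot 35^{3}\right) + 170} = \frac{4619 + \left(-1614 + 1315\right)}{\left(6 - 171500\right) + 170} = \frac{4619 - 299}{\left(6 - 171500\right) + 170} = \frac{4320}{-171494 + 170} = \frac{4320}{-171324} = 4320 \left(- \frac{1}{171324}\right) = - \frac{120}{4759}$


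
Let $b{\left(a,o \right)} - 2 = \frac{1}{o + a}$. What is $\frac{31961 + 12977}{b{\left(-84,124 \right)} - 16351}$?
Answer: $- \frac{1797520}{653959} \approx -2.7487$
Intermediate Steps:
$b{\left(a,o \right)} = 2 + \frac{1}{a + o}$ ($b{\left(a,o \right)} = 2 + \frac{1}{o + a} = 2 + \frac{1}{a + o}$)
$\frac{31961 + 12977}{b{\left(-84,124 \right)} - 16351} = \frac{31961 + 12977}{\frac{1 + 2 \left(-84\right) + 2 \cdot 124}{-84 + 124} - 16351} = \frac{44938}{\frac{1 - 168 + 248}{40} - 16351} = \frac{44938}{\frac{1}{40} \cdot 81 - 16351} = \frac{44938}{\frac{81}{40} - 16351} = \frac{44938}{- \frac{653959}{40}} = 44938 \left(- \frac{40}{653959}\right) = - \frac{1797520}{653959}$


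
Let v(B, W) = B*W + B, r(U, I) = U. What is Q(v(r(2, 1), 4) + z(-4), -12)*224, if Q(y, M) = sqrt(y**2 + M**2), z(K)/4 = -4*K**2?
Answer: 1344*sqrt(1685) ≈ 55170.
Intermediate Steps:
z(K) = -16*K**2 (z(K) = 4*(-4*K**2) = -16*K**2)
v(B, W) = B + B*W
Q(y, M) = sqrt(M**2 + y**2)
Q(v(r(2, 1), 4) + z(-4), -12)*224 = sqrt((-12)**2 + (2*(1 + 4) - 16*(-4)**2)**2)*224 = sqrt(144 + (2*5 - 16*16)**2)*224 = sqrt(144 + (10 - 256)**2)*224 = sqrt(144 + (-246)**2)*224 = sqrt(144 + 60516)*224 = sqrt(60660)*224 = (6*sqrt(1685))*224 = 1344*sqrt(1685)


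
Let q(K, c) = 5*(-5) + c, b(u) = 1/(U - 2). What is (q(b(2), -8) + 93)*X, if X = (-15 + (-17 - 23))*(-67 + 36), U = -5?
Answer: 102300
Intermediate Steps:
b(u) = -⅐ (b(u) = 1/(-5 - 2) = 1/(-7) = -⅐)
q(K, c) = -25 + c
X = 1705 (X = (-15 - 40)*(-31) = -55*(-31) = 1705)
(q(b(2), -8) + 93)*X = ((-25 - 8) + 93)*1705 = (-33 + 93)*1705 = 60*1705 = 102300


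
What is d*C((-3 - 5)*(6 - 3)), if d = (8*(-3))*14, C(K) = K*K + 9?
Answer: -196560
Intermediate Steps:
C(K) = 9 + K² (C(K) = K² + 9 = 9 + K²)
d = -336 (d = -24*14 = -336)
d*C((-3 - 5)*(6 - 3)) = -336*(9 + ((-3 - 5)*(6 - 3))²) = -336*(9 + (-8*3)²) = -336*(9 + (-24)²) = -336*(9 + 576) = -336*585 = -196560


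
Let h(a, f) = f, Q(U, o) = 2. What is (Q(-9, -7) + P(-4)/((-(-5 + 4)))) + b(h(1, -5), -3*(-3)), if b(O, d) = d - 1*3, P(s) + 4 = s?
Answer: 0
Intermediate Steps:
P(s) = -4 + s
b(O, d) = -3 + d (b(O, d) = d - 3 = -3 + d)
(Q(-9, -7) + P(-4)/((-(-5 + 4)))) + b(h(1, -5), -3*(-3)) = (2 + (-4 - 4)/((-(-5 + 4)))) + (-3 - 3*(-3)) = (2 - 8/((-1*(-1)))) + (-3 + 9) = (2 - 8/1) + 6 = (2 - 8*1) + 6 = (2 - 8) + 6 = -6 + 6 = 0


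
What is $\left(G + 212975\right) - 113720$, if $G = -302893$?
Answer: $-203638$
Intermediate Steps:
$\left(G + 212975\right) - 113720 = \left(-302893 + 212975\right) - 113720 = -89918 - 113720 = -203638$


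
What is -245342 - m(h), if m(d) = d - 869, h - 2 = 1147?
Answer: -245622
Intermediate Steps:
h = 1149 (h = 2 + 1147 = 1149)
m(d) = -869 + d
-245342 - m(h) = -245342 - (-869 + 1149) = -245342 - 1*280 = -245342 - 280 = -245622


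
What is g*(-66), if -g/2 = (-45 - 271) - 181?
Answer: -65604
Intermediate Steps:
g = 994 (g = -2*((-45 - 271) - 181) = -2*(-316 - 181) = -2*(-497) = 994)
g*(-66) = 994*(-66) = -65604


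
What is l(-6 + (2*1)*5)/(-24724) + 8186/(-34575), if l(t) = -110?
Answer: -99293707/427416150 ≈ -0.23231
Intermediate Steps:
l(-6 + (2*1)*5)/(-24724) + 8186/(-34575) = -110/(-24724) + 8186/(-34575) = -110*(-1/24724) + 8186*(-1/34575) = 55/12362 - 8186/34575 = -99293707/427416150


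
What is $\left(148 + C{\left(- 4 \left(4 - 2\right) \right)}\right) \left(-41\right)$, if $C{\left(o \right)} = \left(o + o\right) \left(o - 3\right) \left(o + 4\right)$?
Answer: $22796$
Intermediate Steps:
$C{\left(o \right)} = 2 o \left(-3 + o\right) \left(4 + o\right)$
$\left(148 + C{\left(- 4 \left(4 - 2\right) \right)}\right) \left(-41\right) = \left(148 + 2 \left(- 4 \left(4 - 2\right)\right) \left(-12 - 4 \left(4 - 2\right) + \left(- 4 \left(4 - 2\right)\right)^{2}\right)\right) \left(-41\right) = \left(148 + 2 \left(\left(-4\right) 2\right) \left(-12 - 8 + \left(\left(-4\right) 2\right)^{2}\right)\right) \left(-41\right) = \left(148 + 2 \left(-8\right) \left(-12 - 8 + \left(-8\right)^{2}\right)\right) \left(-41\right) = \left(148 + 2 \left(-8\right) \left(-12 - 8 + 64\right)\right) \left(-41\right) = \left(148 + 2 \left(-8\right) 44\right) \left(-41\right) = \left(148 - 704\right) \left(-41\right) = \left(-556\right) \left(-41\right) = 22796$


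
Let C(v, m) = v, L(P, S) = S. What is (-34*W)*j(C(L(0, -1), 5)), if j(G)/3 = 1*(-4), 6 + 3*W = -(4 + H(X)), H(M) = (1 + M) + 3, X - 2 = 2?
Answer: -2448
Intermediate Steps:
X = 4 (X = 2 + 2 = 4)
H(M) = 4 + M
W = -6 (W = -2 + (-(4 + (4 + 4)))/3 = -2 + (-(4 + 8))/3 = -2 + (-1*12)/3 = -2 + (⅓)*(-12) = -2 - 4 = -6)
j(G) = -12 (j(G) = 3*(1*(-4)) = 3*(-4) = -12)
(-34*W)*j(C(L(0, -1), 5)) = -34*(-6)*(-12) = 204*(-12) = -2448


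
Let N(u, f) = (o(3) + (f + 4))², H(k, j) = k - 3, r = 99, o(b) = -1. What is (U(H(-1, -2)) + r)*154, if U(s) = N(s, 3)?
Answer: 20790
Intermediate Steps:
H(k, j) = -3 + k
N(u, f) = (3 + f)² (N(u, f) = (-1 + (f + 4))² = (-1 + (4 + f))² = (3 + f)²)
U(s) = 36 (U(s) = (3 + 3)² = 6² = 36)
(U(H(-1, -2)) + r)*154 = (36 + 99)*154 = 135*154 = 20790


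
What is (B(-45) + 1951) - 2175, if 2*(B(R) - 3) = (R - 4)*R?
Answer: 1763/2 ≈ 881.50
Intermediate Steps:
B(R) = 3 + R*(-4 + R)/2 (B(R) = 3 + ((R - 4)*R)/2 = 3 + ((-4 + R)*R)/2 = 3 + (R*(-4 + R))/2 = 3 + R*(-4 + R)/2)
(B(-45) + 1951) - 2175 = ((3 + (½)*(-45)² - 2*(-45)) + 1951) - 2175 = ((3 + (½)*2025 + 90) + 1951) - 2175 = ((3 + 2025/2 + 90) + 1951) - 2175 = (2211/2 + 1951) - 2175 = 6113/2 - 2175 = 1763/2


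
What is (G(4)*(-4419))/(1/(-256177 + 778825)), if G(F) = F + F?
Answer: -18476652096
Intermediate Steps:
G(F) = 2*F
(G(4)*(-4419))/(1/(-256177 + 778825)) = ((2*4)*(-4419))/(1/(-256177 + 778825)) = (8*(-4419))/(1/522648) = -35352/1/522648 = -35352*522648 = -18476652096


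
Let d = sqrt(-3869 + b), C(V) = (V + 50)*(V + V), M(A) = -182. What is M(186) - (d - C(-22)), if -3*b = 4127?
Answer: -1414 - I*sqrt(47202)/3 ≈ -1414.0 - 72.42*I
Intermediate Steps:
b = -4127/3 (b = -1/3*4127 = -4127/3 ≈ -1375.7)
C(V) = 2*V*(50 + V) (C(V) = (50 + V)*(2*V) = 2*V*(50 + V))
d = I*sqrt(47202)/3 (d = sqrt(-3869 - 4127/3) = sqrt(-15734/3) = I*sqrt(47202)/3 ≈ 72.42*I)
M(186) - (d - C(-22)) = -182 - (I*sqrt(47202)/3 - 2*(-22)*(50 - 22)) = -182 - (I*sqrt(47202)/3 - 2*(-22)*28) = -182 - (I*sqrt(47202)/3 - 1*(-1232)) = -182 - (I*sqrt(47202)/3 + 1232) = -182 - (1232 + I*sqrt(47202)/3) = -182 + (-1232 - I*sqrt(47202)/3) = -1414 - I*sqrt(47202)/3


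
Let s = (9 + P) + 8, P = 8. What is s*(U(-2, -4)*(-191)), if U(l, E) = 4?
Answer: -19100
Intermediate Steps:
s = 25 (s = (9 + 8) + 8 = 17 + 8 = 25)
s*(U(-2, -4)*(-191)) = 25*(4*(-191)) = 25*(-764) = -19100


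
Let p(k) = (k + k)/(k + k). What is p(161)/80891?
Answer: 1/80891 ≈ 1.2362e-5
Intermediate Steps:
p(k) = 1 (p(k) = (2*k)/((2*k)) = (2*k)*(1/(2*k)) = 1)
p(161)/80891 = 1/80891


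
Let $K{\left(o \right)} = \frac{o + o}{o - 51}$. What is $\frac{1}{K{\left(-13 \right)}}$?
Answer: $\frac{32}{13} \approx 2.4615$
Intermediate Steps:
$K{\left(o \right)} = \frac{2 o}{-51 + o}$
$\frac{1}{K{\left(-13 \right)}} = \frac{1}{2 \left(-13\right) \frac{1}{-51 - 13}} = \frac{1}{2 \left(-13\right) \frac{1}{-64}} = \frac{1}{2 \left(-13\right) \left(- \frac{1}{64}\right)} = \frac{1}{\frac{13}{32}} = \frac{32}{13}$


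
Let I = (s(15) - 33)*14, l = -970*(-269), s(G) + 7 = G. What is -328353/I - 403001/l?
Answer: 4276804897/4566275 ≈ 936.61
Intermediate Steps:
s(G) = -7 + G
l = 260930
I = -350 (I = ((-7 + 15) - 33)*14 = (8 - 33)*14 = -25*14 = -350)
-328353/I - 403001/l = -328353/(-350) - 403001/260930 = -328353*(-1/350) - 403001*1/260930 = 328353/350 - 403001/260930 = 4276804897/4566275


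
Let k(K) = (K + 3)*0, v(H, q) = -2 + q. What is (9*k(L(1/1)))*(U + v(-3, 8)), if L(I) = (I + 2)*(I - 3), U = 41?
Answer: 0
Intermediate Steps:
L(I) = (-3 + I)*(2 + I) (L(I) = (2 + I)*(-3 + I) = (-3 + I)*(2 + I))
k(K) = 0 (k(K) = (3 + K)*0 = 0)
(9*k(L(1/1)))*(U + v(-3, 8)) = (9*0)*(41 + (-2 + 8)) = 0*(41 + 6) = 0*47 = 0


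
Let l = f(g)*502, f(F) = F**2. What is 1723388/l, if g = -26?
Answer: 430847/84838 ≈ 5.0785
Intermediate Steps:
l = 339352 (l = (-26)**2*502 = 676*502 = 339352)
1723388/l = 1723388/339352 = 1723388*(1/339352) = 430847/84838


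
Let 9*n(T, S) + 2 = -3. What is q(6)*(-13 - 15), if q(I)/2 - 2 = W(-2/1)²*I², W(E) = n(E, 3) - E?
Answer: -38864/9 ≈ -4318.2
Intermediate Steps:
n(T, S) = -5/9 (n(T, S) = -2/9 + (⅑)*(-3) = -2/9 - ⅓ = -5/9)
W(E) = -5/9 - E
q(I) = 4 + 338*I²/81 (q(I) = 4 + 2*((-5/9 - (-2)/1)²*I²) = 4 + 2*((-5/9 - (-2))²*I²) = 4 + 2*((-5/9 - 1*(-2))²*I²) = 4 + 2*((-5/9 + 2)²*I²) = 4 + 2*((13/9)²*I²) = 4 + 2*(169*I²/81) = 4 + 338*I²/81)
q(6)*(-13 - 15) = (4 + (338/81)*6²)*(-13 - 15) = (4 + (338/81)*36)*(-28) = (4 + 1352/9)*(-28) = (1388/9)*(-28) = -38864/9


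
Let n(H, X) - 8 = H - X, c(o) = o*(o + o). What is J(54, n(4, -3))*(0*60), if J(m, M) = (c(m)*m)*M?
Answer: 0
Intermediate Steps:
c(o) = 2*o² (c(o) = o*(2*o) = 2*o²)
n(H, X) = 8 + H - X (n(H, X) = 8 + (H - X) = 8 + H - X)
J(m, M) = 2*M*m³ (J(m, M) = ((2*m²)*m)*M = (2*m³)*M = 2*M*m³)
J(54, n(4, -3))*(0*60) = (2*(8 + 4 - 1*(-3))*54³)*(0*60) = (2*(8 + 4 + 3)*157464)*0 = (2*15*157464)*0 = 4723920*0 = 0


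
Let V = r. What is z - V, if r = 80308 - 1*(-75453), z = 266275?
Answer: 110514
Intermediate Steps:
r = 155761 (r = 80308 + 75453 = 155761)
V = 155761
z - V = 266275 - 1*155761 = 266275 - 155761 = 110514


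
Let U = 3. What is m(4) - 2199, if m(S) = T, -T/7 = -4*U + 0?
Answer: -2115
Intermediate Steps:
T = 84 (T = -7*(-4*3 + 0) = -7*(-12 + 0) = -7*(-12) = 84)
m(S) = 84
m(4) - 2199 = 84 - 2199 = -2115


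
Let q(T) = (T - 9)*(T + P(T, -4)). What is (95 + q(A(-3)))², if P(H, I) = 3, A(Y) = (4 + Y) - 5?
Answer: 11664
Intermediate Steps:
A(Y) = -1 + Y
q(T) = (-9 + T)*(3 + T) (q(T) = (T - 9)*(T + 3) = (-9 + T)*(3 + T))
(95 + q(A(-3)))² = (95 + (-27 + (-1 - 3)² - 6*(-1 - 3)))² = (95 + (-27 + (-4)² - 6*(-4)))² = (95 + (-27 + 16 + 24))² = (95 + 13)² = 108² = 11664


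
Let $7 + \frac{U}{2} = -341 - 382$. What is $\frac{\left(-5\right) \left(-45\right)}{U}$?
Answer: $- \frac{45}{292} \approx -0.15411$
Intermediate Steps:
$U = -1460$ ($U = -14 + 2 \left(-341 - 382\right) = -14 + 2 \left(-723\right) = -14 - 1446 = -1460$)
$\frac{\left(-5\right) \left(-45\right)}{U} = \frac{\left(-5\right) \left(-45\right)}{-1460} = 225 \left(- \frac{1}{1460}\right) = - \frac{45}{292}$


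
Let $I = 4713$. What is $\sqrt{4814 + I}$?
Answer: $\sqrt{9527} \approx 97.606$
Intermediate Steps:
$\sqrt{4814 + I} = \sqrt{4814 + 4713} = \sqrt{9527}$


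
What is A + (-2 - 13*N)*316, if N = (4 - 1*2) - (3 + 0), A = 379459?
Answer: 382935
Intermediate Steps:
N = -1 (N = (4 - 2) - 1*3 = 2 - 3 = -1)
A + (-2 - 13*N)*316 = 379459 + (-2 - 13*(-1))*316 = 379459 + (-2 + 13)*316 = 379459 + 11*316 = 379459 + 3476 = 382935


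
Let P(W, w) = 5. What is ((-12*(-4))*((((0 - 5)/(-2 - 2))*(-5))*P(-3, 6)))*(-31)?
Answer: 46500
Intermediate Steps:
((-12*(-4))*((((0 - 5)/(-2 - 2))*(-5))*P(-3, 6)))*(-31) = ((-12*(-4))*((((0 - 5)/(-2 - 2))*(-5))*5))*(-31) = (48*((-5/(-4)*(-5))*5))*(-31) = (48*((-5*(-1/4)*(-5))*5))*(-31) = (48*(((5/4)*(-5))*5))*(-31) = (48*(-25/4*5))*(-31) = (48*(-125/4))*(-31) = -1500*(-31) = 46500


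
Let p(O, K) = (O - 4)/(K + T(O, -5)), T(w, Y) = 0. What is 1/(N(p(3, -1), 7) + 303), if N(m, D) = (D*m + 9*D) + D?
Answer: 1/380 ≈ 0.0026316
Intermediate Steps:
p(O, K) = (-4 + O)/K (p(O, K) = (O - 4)/(K + 0) = (-4 + O)/K)
N(m, D) = 10*D + D*m (N(m, D) = (9*D + D*m) + D = 10*D + D*m)
1/(N(p(3, -1), 7) + 303) = 1/(7*(10 + (-4 + 3)/(-1)) + 303) = 1/(7*(10 - 1*(-1)) + 303) = 1/(7*(10 + 1) + 303) = 1/(7*11 + 303) = 1/(77 + 303) = 1/380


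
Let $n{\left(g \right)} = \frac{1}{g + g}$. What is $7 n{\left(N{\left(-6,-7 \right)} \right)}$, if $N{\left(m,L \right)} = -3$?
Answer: $- \frac{7}{6} \approx -1.1667$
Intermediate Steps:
$n{\left(g \right)} = \frac{1}{2 g}$
$7 n{\left(N{\left(-6,-7 \right)} \right)} = 7 \frac{1}{2 \left(-3\right)} = 7 \cdot \frac{1}{2} \left(- \frac{1}{3}\right) = 7 \left(- \frac{1}{6}\right) = - \frac{7}{6}$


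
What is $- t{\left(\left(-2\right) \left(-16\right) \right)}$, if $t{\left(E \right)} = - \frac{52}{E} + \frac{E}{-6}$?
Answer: $\frac{167}{24} \approx 6.9583$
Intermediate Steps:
$t{\left(E \right)} = - \frac{52}{E} - \frac{E}{6}$ ($t{\left(E \right)} = - \frac{52}{E} + E \left(- \frac{1}{6}\right) = - \frac{52}{E} - \frac{E}{6}$)
$- t{\left(\left(-2\right) \left(-16\right) \right)} = - (- \frac{52}{\left(-2\right) \left(-16\right)} - \frac{\left(-2\right) \left(-16\right)}{6}) = - (- \frac{52}{32} - \frac{16}{3}) = - (\left(-52\right) \frac{1}{32} - \frac{16}{3}) = - (- \frac{13}{8} - \frac{16}{3}) = \left(-1\right) \left(- \frac{167}{24}\right) = \frac{167}{24}$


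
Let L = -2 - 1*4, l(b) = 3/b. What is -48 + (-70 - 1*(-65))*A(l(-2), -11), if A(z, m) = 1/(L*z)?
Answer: -437/9 ≈ -48.556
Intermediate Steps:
L = -6 (L = -2 - 4 = -6)
A(z, m) = -1/(6*z) (A(z, m) = 1/(-6*z) = -1/(6*z))
-48 + (-70 - 1*(-65))*A(l(-2), -11) = -48 + (-70 - 1*(-65))*(-1/(6*(3/(-2)))) = -48 + (-70 + 65)*(-1/(6*(3*(-½)))) = -48 - (-5)/(6*(-3/2)) = -48 - (-5)*(-2)/(6*3) = -48 - 5*⅑ = -48 - 5/9 = -437/9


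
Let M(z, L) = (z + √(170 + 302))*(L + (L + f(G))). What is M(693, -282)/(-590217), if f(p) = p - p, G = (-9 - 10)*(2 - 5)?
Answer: 130284/196739 + 376*√118/196739 ≈ 0.68298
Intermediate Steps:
G = 57 (G = -19*(-3) = 57)
f(p) = 0
M(z, L) = 2*L*(z + 2*√118) (M(z, L) = (z + √(170 + 302))*(L + (L + 0)) = (z + √472)*(L + L) = (z + 2*√118)*(2*L) = 2*L*(z + 2*√118))
M(693, -282)/(-590217) = (2*(-282)*(693 + 2*√118))/(-590217) = (-390852 - 1128*√118)*(-1/590217) = 130284/196739 + 376*√118/196739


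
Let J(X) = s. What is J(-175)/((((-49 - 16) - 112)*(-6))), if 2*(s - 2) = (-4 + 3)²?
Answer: 5/2124 ≈ 0.0023540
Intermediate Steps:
s = 5/2 (s = 2 + (-4 + 3)²/2 = 2 + (½)*(-1)² = 2 + (½)*1 = 2 + ½ = 5/2 ≈ 2.5000)
J(X) = 5/2
J(-175)/((((-49 - 16) - 112)*(-6))) = 5/(2*((((-49 - 16) - 112)*(-6)))) = 5/(2*(((-65 - 112)*(-6)))) = 5/(2*((-177*(-6)))) = (5/2)/1062 = (5/2)*(1/1062) = 5/2124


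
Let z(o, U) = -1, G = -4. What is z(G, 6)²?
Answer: 1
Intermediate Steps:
z(G, 6)² = (-1)² = 1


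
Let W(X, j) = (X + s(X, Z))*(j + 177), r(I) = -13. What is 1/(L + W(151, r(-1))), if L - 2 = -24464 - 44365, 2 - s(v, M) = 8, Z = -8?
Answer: -1/45047 ≈ -2.2199e-5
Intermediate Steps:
s(v, M) = -6 (s(v, M) = 2 - 1*8 = 2 - 8 = -6)
W(X, j) = (-6 + X)*(177 + j) (W(X, j) = (X - 6)*(j + 177) = (-6 + X)*(177 + j))
L = -68827 (L = 2 + (-24464 - 44365) = 2 - 68829 = -68827)
1/(L + W(151, r(-1))) = 1/(-68827 + (-1062 - 6*(-13) + 177*151 + 151*(-13))) = 1/(-68827 + (-1062 + 78 + 26727 - 1963)) = 1/(-68827 + 23780) = 1/(-45047) = -1/45047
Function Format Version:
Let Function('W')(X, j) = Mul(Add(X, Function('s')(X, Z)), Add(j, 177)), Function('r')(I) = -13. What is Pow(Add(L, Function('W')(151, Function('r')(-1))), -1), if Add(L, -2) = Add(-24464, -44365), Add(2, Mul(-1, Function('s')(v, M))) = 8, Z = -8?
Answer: Rational(-1, 45047) ≈ -2.2199e-5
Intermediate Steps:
Function('s')(v, M) = -6 (Function('s')(v, M) = Add(2, Mul(-1, 8)) = Add(2, -8) = -6)
Function('W')(X, j) = Mul(Add(-6, X), Add(177, j)) (Function('W')(X, j) = Mul(Add(X, -6), Add(j, 177)) = Mul(Add(-6, X), Add(177, j)))
L = -68827 (L = Add(2, Add(-24464, -44365)) = Add(2, -68829) = -68827)
Pow(Add(L, Function('W')(151, Function('r')(-1))), -1) = Pow(Add(-68827, Add(-1062, Mul(-6, -13), Mul(177, 151), Mul(151, -13))), -1) = Pow(Add(-68827, Add(-1062, 78, 26727, -1963)), -1) = Pow(Add(-68827, 23780), -1) = Pow(-45047, -1) = Rational(-1, 45047)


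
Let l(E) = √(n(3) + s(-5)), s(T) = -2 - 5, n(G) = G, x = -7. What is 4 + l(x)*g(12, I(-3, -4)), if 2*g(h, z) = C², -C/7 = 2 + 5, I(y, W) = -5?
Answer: 4 + 2401*I ≈ 4.0 + 2401.0*I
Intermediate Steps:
C = -49 (C = -7*(2 + 5) = -7*7 = -49)
s(T) = -7
l(E) = 2*I (l(E) = √(3 - 7) = √(-4) = 2*I)
g(h, z) = 2401/2 (g(h, z) = (½)*(-49)² = (½)*2401 = 2401/2)
4 + l(x)*g(12, I(-3, -4)) = 4 + (2*I)*(2401/2) = 4 + 2401*I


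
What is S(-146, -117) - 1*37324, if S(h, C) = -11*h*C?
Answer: -225226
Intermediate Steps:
S(h, C) = -11*C*h
S(-146, -117) - 1*37324 = -11*(-117)*(-146) - 1*37324 = -187902 - 37324 = -225226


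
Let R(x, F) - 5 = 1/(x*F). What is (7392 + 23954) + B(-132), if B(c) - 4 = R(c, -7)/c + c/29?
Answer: 110870973415/3537072 ≈ 31345.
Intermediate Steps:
R(x, F) = 5 + 1/(F*x) (R(x, F) = 5 + 1/(x*F) = 5 + 1/(F*x))
B(c) = 4 + c/29 + (5 - 1/(7*c))/c (B(c) = 4 + ((5 + 1/((-7)*c))/c + c/29) = 4 + ((5 - 1/(7*c))/c + c*(1/29)) = 4 + ((5 - 1/(7*c))/c + c/29) = 4 + (c/29 + (5 - 1/(7*c))/c) = 4 + c/29 + (5 - 1/(7*c))/c)
(7392 + 23954) + B(-132) = (7392 + 23954) + (4 + 5/(-132) - 1/7/(-132)**2 + (1/29)*(-132)) = 31346 + (4 + 5*(-1/132) - 1/7*1/17424 - 132/29) = 31346 + (4 - 5/132 - 1/121968 - 132/29) = 31346 - 2085497/3537072 = 110870973415/3537072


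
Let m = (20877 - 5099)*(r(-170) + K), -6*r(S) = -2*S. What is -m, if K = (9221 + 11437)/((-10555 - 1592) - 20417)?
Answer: 3154390729/3489 ≈ 9.0410e+5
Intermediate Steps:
K = -10329/16282 (K = 20658/(-12147 - 20417) = 20658/(-32564) = 20658*(-1/32564) = -10329/16282 ≈ -0.63438)
r(S) = S/3 (r(S) = -(-1)*S/3 = S/3)
m = -3154390729/3489 (m = (20877 - 5099)*((⅓)*(-170) - 10329/16282) = 15778*(-170/3 - 10329/16282) = 15778*(-2798927/48846) = -3154390729/3489 ≈ -9.0410e+5)
-m = -1*(-3154390729/3489) = 3154390729/3489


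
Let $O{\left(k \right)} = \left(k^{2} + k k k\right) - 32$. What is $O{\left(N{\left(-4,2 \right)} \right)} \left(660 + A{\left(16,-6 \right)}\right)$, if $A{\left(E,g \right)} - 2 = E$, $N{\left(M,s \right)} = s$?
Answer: $-13560$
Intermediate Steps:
$A{\left(E,g \right)} = 2 + E$
$O{\left(k \right)} = -32 + k^{2} + k^{3}$ ($O{\left(k \right)} = \left(k^{2} + k^{2} k\right) - 32 = \left(k^{2} + k^{3}\right) - 32 = -32 + k^{2} + k^{3}$)
$O{\left(N{\left(-4,2 \right)} \right)} \left(660 + A{\left(16,-6 \right)}\right) = \left(-32 + 2^{2} + 2^{3}\right) \left(660 + \left(2 + 16\right)\right) = \left(-32 + 4 + 8\right) \left(660 + 18\right) = \left(-20\right) 678 = -13560$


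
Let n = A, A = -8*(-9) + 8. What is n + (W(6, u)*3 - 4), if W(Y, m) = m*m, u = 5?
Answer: 151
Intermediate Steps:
W(Y, m) = m²
A = 80 (A = 72 + 8 = 80)
n = 80
n + (W(6, u)*3 - 4) = 80 + (5²*3 - 4) = 80 + (25*3 - 4) = 80 + (75 - 4) = 80 + 71 = 151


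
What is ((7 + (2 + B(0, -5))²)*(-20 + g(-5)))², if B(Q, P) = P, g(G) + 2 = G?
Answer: 186624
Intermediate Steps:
g(G) = -2 + G
((7 + (2 + B(0, -5))²)*(-20 + g(-5)))² = ((7 + (2 - 5)²)*(-20 + (-2 - 5)))² = ((7 + (-3)²)*(-20 - 7))² = ((7 + 9)*(-27))² = (16*(-27))² = (-432)² = 186624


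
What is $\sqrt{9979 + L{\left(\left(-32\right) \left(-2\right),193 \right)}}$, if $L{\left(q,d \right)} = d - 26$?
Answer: $\sqrt{10146} \approx 100.73$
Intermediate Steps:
$L{\left(q,d \right)} = -26 + d$
$\sqrt{9979 + L{\left(\left(-32\right) \left(-2\right),193 \right)}} = \sqrt{9979 + \left(-26 + 193\right)} = \sqrt{9979 + 167} = \sqrt{10146}$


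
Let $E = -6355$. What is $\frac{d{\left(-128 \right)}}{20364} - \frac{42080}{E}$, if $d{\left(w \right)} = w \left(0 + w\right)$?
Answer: $\frac{48051872}{6470661} \approx 7.4261$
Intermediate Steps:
$d{\left(w \right)} = w^{2}$ ($d{\left(w \right)} = w w = w^{2}$)
$\frac{d{\left(-128 \right)}}{20364} - \frac{42080}{E} = \frac{\left(-128\right)^{2}}{20364} - \frac{42080}{-6355} = 16384 \cdot \frac{1}{20364} - - \frac{8416}{1271} = \frac{4096}{5091} + \frac{8416}{1271} = \frac{48051872}{6470661}$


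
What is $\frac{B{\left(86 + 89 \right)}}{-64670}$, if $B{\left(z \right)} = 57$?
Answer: $- \frac{57}{64670} \approx -0.0008814$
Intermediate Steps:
$\frac{B{\left(86 + 89 \right)}}{-64670} = \frac{57}{-64670} = 57 \left(- \frac{1}{64670}\right) = - \frac{57}{64670}$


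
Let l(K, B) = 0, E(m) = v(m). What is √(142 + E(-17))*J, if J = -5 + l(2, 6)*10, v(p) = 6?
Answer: -10*√37 ≈ -60.828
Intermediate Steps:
E(m) = 6
J = -5 (J = -5 + 0*10 = -5 + 0 = -5)
√(142 + E(-17))*J = √(142 + 6)*(-5) = √148*(-5) = (2*√37)*(-5) = -10*√37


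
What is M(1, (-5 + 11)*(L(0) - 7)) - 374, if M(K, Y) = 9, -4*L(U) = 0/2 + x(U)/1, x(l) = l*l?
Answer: -365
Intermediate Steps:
x(l) = l²
L(U) = -U²/4 (L(U) = -(0/2 + U²/1)/4 = -(0*(½) + U²*1)/4 = -(0 + U²)/4 = -U²/4)
M(1, (-5 + 11)*(L(0) - 7)) - 374 = 9 - 374 = -365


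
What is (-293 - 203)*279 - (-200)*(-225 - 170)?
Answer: -217384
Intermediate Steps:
(-293 - 203)*279 - (-200)*(-225 - 170) = -496*279 - (-200)*(-395) = -138384 - 1*79000 = -138384 - 79000 = -217384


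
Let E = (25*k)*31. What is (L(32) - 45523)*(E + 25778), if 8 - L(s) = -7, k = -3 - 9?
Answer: -749880824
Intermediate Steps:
k = -12
L(s) = 15 (L(s) = 8 - 1*(-7) = 8 + 7 = 15)
E = -9300 (E = (25*(-12))*31 = -300*31 = -9300)
(L(32) - 45523)*(E + 25778) = (15 - 45523)*(-9300 + 25778) = -45508*16478 = -749880824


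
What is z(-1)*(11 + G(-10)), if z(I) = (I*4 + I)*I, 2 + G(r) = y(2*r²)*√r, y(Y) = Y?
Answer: 45 + 1000*I*√10 ≈ 45.0 + 3162.3*I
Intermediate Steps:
G(r) = -2 + 2*r^(5/2) (G(r) = -2 + (2*r²)*√r = -2 + 2*r^(5/2))
z(I) = 5*I² (z(I) = (4*I + I)*I = (5*I)*I = 5*I²)
z(-1)*(11 + G(-10)) = (5*(-1)²)*(11 + (-2 + 2*(-10)^(5/2))) = (5*1)*(11 + (-2 + 2*(100*I*√10))) = 5*(11 + (-2 + 200*I*√10)) = 5*(9 + 200*I*√10) = 45 + 1000*I*√10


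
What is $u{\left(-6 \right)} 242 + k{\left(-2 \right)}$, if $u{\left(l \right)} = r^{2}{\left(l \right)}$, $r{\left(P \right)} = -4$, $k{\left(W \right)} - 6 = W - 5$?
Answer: $3871$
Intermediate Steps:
$k{\left(W \right)} = 1 + W$ ($k{\left(W \right)} = 6 + \left(W - 5\right) = 6 + \left(-5 + W\right) = 1 + W$)
$u{\left(l \right)} = 16$ ($u{\left(l \right)} = \left(-4\right)^{2} = 16$)
$u{\left(-6 \right)} 242 + k{\left(-2 \right)} = 16 \cdot 242 + \left(1 - 2\right) = 3872 - 1 = 3871$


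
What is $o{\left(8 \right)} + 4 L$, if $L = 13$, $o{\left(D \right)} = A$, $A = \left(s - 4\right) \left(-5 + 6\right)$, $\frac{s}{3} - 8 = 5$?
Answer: $87$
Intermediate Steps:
$s = 39$ ($s = 24 + 3 \cdot 5 = 24 + 15 = 39$)
$A = 35$ ($A = \left(39 - 4\right) \left(-5 + 6\right) = 35 \cdot 1 = 35$)
$o{\left(D \right)} = 35$
$o{\left(8 \right)} + 4 L = 35 + 4 \cdot 13 = 35 + 52 = 87$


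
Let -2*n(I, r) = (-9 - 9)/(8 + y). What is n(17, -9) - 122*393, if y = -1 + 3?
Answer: -479451/10 ≈ -47945.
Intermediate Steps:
y = 2
n(I, r) = 9/10 (n(I, r) = -(-9 - 9)/(2*(8 + 2)) = -(-9)/10 = -1/2*(-9/5) = 9/10)
n(17, -9) - 122*393 = 9/10 - 122*393 = 9/10 - 47946 = -479451/10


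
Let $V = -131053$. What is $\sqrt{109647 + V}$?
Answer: $i \sqrt{21406} \approx 146.31 i$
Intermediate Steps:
$\sqrt{109647 + V} = \sqrt{109647 - 131053} = \sqrt{-21406} = i \sqrt{21406}$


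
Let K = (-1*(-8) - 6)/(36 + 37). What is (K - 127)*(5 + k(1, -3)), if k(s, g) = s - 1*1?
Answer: -46345/73 ≈ -634.86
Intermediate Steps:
k(s, g) = -1 + s (k(s, g) = s - 1 = -1 + s)
K = 2/73 (K = (8 - 6)/73 = 2*(1/73) = 2/73 ≈ 0.027397)
(K - 127)*(5 + k(1, -3)) = (2/73 - 127)*(5 + (-1 + 1)) = -9269*(5 + 0)/73 = -9269/73*5 = -46345/73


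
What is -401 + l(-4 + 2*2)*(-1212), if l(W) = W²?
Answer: -401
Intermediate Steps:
-401 + l(-4 + 2*2)*(-1212) = -401 + (-4 + 2*2)²*(-1212) = -401 + (-4 + 4)²*(-1212) = -401 + 0²*(-1212) = -401 + 0*(-1212) = -401 + 0 = -401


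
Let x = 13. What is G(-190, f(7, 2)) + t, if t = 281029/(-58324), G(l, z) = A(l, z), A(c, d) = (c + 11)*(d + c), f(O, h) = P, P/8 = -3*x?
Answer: 748656709/8332 ≈ 89853.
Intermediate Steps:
P = -312 (P = 8*(-3*13) = 8*(-39) = -312)
f(O, h) = -312
A(c, d) = (11 + c)*(c + d)
G(l, z) = l² + 11*l + 11*z + l*z
t = -40147/8332 (t = 281029*(-1/58324) = -40147/8332 ≈ -4.8184)
G(-190, f(7, 2)) + t = ((-190)² + 11*(-190) + 11*(-312) - 190*(-312)) - 40147/8332 = (36100 - 2090 - 3432 + 59280) - 40147/8332 = 89858 - 40147/8332 = 748656709/8332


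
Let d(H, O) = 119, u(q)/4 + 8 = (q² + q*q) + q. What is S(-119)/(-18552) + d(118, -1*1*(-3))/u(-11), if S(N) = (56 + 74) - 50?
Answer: 267041/2068548 ≈ 0.12910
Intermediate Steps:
u(q) = -32 + 4*q + 8*q² (u(q) = -32 + 4*((q² + q*q) + q) = -32 + 4*((q² + q²) + q) = -32 + 4*(2*q² + q) = -32 + 4*(q + 2*q²) = -32 + (4*q + 8*q²) = -32 + 4*q + 8*q²)
S(N) = 80 (S(N) = 130 - 50 = 80)
S(-119)/(-18552) + d(118, -1*1*(-3))/u(-11) = 80/(-18552) + 119/(-32 + 4*(-11) + 8*(-11)²) = 80*(-1/18552) + 119/(-32 - 44 + 8*121) = -10/2319 + 119/(-32 - 44 + 968) = -10/2319 + 119/892 = 267041/2068548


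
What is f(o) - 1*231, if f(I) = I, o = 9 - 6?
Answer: -228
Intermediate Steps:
o = 3
f(o) - 1*231 = 3 - 1*231 = 3 - 231 = -228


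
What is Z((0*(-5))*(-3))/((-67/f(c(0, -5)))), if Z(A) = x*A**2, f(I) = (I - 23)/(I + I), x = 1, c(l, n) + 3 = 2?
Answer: 0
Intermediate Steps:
c(l, n) = -1 (c(l, n) = -3 + 2 = -1)
f(I) = (-23 + I)/(2*I) (f(I) = (-23 + I)/((2*I)) = (-23 + I)*(1/(2*I)) = (-23 + I)/(2*I))
Z(A) = A**2 (Z(A) = 1*A**2 = A**2)
Z((0*(-5))*(-3))/((-67/f(c(0, -5)))) = ((0*(-5))*(-3))**2/((-67*(-2/(-23 - 1)))) = (0*(-3))**2/((-67/((1/2)*(-1)*(-24)))) = 0**2/((-67/12)) = 0/((-67*1/12)) = 0/(-67/12) = 0*(-12/67) = 0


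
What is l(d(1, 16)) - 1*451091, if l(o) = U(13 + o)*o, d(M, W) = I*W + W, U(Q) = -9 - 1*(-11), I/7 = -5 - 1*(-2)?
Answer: -451731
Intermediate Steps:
I = -21 (I = 7*(-5 - 1*(-2)) = 7*(-5 + 2) = 7*(-3) = -21)
U(Q) = 2 (U(Q) = -9 + 11 = 2)
d(M, W) = -20*W (d(M, W) = -21*W + W = -20*W)
l(o) = 2*o
l(d(1, 16)) - 1*451091 = 2*(-20*16) - 1*451091 = 2*(-320) - 451091 = -640 - 451091 = -451731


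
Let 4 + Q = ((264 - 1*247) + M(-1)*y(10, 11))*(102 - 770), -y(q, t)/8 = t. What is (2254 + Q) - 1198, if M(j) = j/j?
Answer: 48480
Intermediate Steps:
M(j) = 1
y(q, t) = -8*t
Q = 47424 (Q = -4 + ((264 - 1*247) + 1*(-8*11))*(102 - 770) = -4 + ((264 - 247) + 1*(-88))*(-668) = -4 + (17 - 88)*(-668) = -4 - 71*(-668) = -4 + 47428 = 47424)
(2254 + Q) - 1198 = (2254 + 47424) - 1198 = 49678 - 1198 = 48480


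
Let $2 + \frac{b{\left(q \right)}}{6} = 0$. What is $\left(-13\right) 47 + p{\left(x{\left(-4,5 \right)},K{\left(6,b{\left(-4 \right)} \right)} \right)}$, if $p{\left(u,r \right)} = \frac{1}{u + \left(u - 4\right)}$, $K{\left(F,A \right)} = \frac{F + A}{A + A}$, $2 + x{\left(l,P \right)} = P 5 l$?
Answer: $- \frac{127089}{208} \approx -611.0$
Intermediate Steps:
$b{\left(q \right)} = -12$ ($b{\left(q \right)} = -12 + 6 \cdot 0 = -12 + 0 = -12$)
$x{\left(l,P \right)} = -2 + 5 P l$ ($x{\left(l,P \right)} = -2 + P 5 l = -2 + 5 P l$)
$K{\left(F,A \right)} = \frac{A + F}{2 A}$
$p{\left(u,r \right)} = \frac{1}{-4 + 2 u}$ ($p{\left(u,r \right)} = \frac{1}{u + \left(-4 + u\right)} = \frac{1}{-4 + 2 u}$)
$\left(-13\right) 47 + p{\left(x{\left(-4,5 \right)},K{\left(6,b{\left(-4 \right)} \right)} \right)} = \left(-13\right) 47 + \frac{1}{2 \left(-2 + \left(-2 + 5 \cdot 5 \left(-4\right)\right)\right)} = -611 + \frac{1}{2 \left(-2 - 102\right)} = -611 + \frac{1}{2 \left(-104\right)} = -611 + \frac{1}{2} \left(- \frac{1}{104}\right) = -611 - \frac{1}{208} = - \frac{127089}{208}$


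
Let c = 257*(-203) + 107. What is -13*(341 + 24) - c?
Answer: 47319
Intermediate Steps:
c = -52064 (c = -52171 + 107 = -52064)
-13*(341 + 24) - c = -13*(341 + 24) - 1*(-52064) = -13*365 + 52064 = -4745 + 52064 = 47319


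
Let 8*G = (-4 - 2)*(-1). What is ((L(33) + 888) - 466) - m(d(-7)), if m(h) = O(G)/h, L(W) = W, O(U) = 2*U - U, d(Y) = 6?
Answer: 3639/8 ≈ 454.88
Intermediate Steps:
G = ¾ (G = ((-4 - 2)*(-1))/8 = (-6*(-1))/8 = (⅛)*6 = ¾ ≈ 0.75000)
O(U) = U
m(h) = 3/(4*h)
((L(33) + 888) - 466) - m(d(-7)) = ((33 + 888) - 466) - 3/(4*6) = (921 - 466) - 3/(4*6) = 455 - 1*⅛ = 455 - ⅛ = 3639/8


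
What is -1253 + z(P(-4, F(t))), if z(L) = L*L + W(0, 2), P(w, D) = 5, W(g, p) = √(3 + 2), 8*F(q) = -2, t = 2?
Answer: -1228 + √5 ≈ -1225.8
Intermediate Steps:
F(q) = -¼ (F(q) = (⅛)*(-2) = -¼)
W(g, p) = √5
z(L) = √5 + L² (z(L) = L*L + √5 = L² + √5 = √5 + L²)
-1253 + z(P(-4, F(t))) = -1253 + (√5 + 5²) = -1253 + (√5 + 25) = -1253 + (25 + √5) = -1228 + √5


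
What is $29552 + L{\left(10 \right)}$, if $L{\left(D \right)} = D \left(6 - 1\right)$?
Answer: $29602$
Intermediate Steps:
$L{\left(D \right)} = 5 D$ ($L{\left(D \right)} = D 5 = 5 D$)
$29552 + L{\left(10 \right)} = 29552 + 5 \cdot 10 = 29552 + 50 = 29602$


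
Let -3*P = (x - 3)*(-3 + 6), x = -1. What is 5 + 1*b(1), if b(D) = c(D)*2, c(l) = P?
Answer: 13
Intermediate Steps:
P = 4 (P = -(-1 - 3)*(-3 + 6)/3 = -(-4)*3/3 = -⅓*(-12) = 4)
c(l) = 4
b(D) = 8 (b(D) = 4*2 = 8)
5 + 1*b(1) = 5 + 1*8 = 5 + 8 = 13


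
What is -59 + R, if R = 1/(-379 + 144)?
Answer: -13866/235 ≈ -59.004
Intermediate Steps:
R = -1/235 (R = 1/(-235) = -1/235 ≈ -0.0042553)
-59 + R = -59 - 1/235 = -13866/235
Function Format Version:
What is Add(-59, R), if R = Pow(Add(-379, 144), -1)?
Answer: Rational(-13866, 235) ≈ -59.004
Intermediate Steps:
R = Rational(-1, 235) (R = Pow(-235, -1) = Rational(-1, 235) ≈ -0.0042553)
Add(-59, R) = Add(-59, Rational(-1, 235)) = Rational(-13866, 235)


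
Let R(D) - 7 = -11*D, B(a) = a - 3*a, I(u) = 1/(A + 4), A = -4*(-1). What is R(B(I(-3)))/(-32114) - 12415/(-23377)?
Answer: 1593869537/3002915912 ≈ 0.53077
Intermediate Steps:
A = 4
I(u) = ⅛ (I(u) = 1/(4 + 4) = 1/8 = ⅛)
B(a) = -2*a
R(D) = 7 - 11*D
R(B(I(-3)))/(-32114) - 12415/(-23377) = (7 - (-22)/8)/(-32114) - 12415/(-23377) = (7 - 11*(-¼))*(-1/32114) - 12415*(-1/23377) = (7 + 11/4)*(-1/32114) + 12415/23377 = (39/4)*(-1/32114) + 12415/23377 = -39/128456 + 12415/23377 = 1593869537/3002915912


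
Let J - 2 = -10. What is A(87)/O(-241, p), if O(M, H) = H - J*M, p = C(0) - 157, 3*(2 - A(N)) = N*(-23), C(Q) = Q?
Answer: -223/695 ≈ -0.32086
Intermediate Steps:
J = -8 (J = 2 - 10 = -8)
A(N) = 2 + 23*N/3 (A(N) = 2 - N*(-23)/3 = 2 - (-23)*N/3 = 2 + 23*N/3)
p = -157 (p = 0 - 157 = -157)
O(M, H) = H + 8*M (O(M, H) = H - (-8)*M = H + 8*M)
A(87)/O(-241, p) = (2 + (23/3)*87)/(-157 + 8*(-241)) = (2 + 667)/(-157 - 1928) = 669/(-2085) = 669*(-1/2085) = -223/695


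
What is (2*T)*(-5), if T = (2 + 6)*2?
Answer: -160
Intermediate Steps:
T = 16 (T = 8*2 = 16)
(2*T)*(-5) = (2*16)*(-5) = 32*(-5) = -160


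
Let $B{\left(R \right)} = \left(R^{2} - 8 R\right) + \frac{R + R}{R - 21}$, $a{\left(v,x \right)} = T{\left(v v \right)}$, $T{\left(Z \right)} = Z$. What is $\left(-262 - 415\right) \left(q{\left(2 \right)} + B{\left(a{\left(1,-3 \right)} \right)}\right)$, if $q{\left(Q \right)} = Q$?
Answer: $\frac{34527}{10} \approx 3452.7$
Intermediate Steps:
$a{\left(v,x \right)} = v^{2}$ ($a{\left(v,x \right)} = v v = v^{2}$)
$B{\left(R \right)} = R^{2} - 8 R + \frac{2 R}{-21 + R}$ ($B{\left(R \right)} = \left(R^{2} - 8 R\right) + \frac{2 R}{-21 + R} = R^{2} - 8 R + \frac{2 R}{-21 + R}$)
$\left(-262 - 415\right) \left(q{\left(2 \right)} + B{\left(a{\left(1,-3 \right)} \right)}\right) = \left(-262 - 415\right) \left(2 + \frac{1^{2} \left(170 + \left(1^{2}\right)^{2} - 29 \cdot 1^{2}\right)}{-21 + 1^{2}}\right) = - 677 \left(2 + 1 \frac{1}{-21 + 1} \left(170 + 1^{2} - 29\right)\right) = - 677 \left(2 + 1 \frac{1}{-20} \left(170 + 1 - 29\right)\right) = - 677 \left(2 + 1 \left(- \frac{1}{20}\right) 142\right) = - 677 \left(2 - \frac{71}{10}\right) = \left(-677\right) \left(- \frac{51}{10}\right) = \frac{34527}{10}$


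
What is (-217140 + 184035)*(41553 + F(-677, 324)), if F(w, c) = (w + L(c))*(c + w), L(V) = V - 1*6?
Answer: -5570909400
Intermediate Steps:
L(V) = -6 + V (L(V) = V - 6 = -6 + V)
F(w, c) = (c + w)*(-6 + c + w) (F(w, c) = (w + (-6 + c))*(c + w) = (-6 + c + w)*(c + w) = (c + w)*(-6 + c + w))
(-217140 + 184035)*(41553 + F(-677, 324)) = (-217140 + 184035)*(41553 + ((-677)**2 + 324*(-677) + 324*(-6 + 324) - 677*(-6 + 324))) = -33105*(41553 + (458329 - 219348 + 324*318 - 677*318)) = -33105*(41553 + (458329 - 219348 + 103032 - 215286)) = -33105*(41553 + 126727) = -33105*168280 = -5570909400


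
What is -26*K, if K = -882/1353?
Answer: 7644/451 ≈ 16.949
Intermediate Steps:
K = -294/451 (K = -882*1/1353 = -294/451 ≈ -0.65189)
-26*K = -26*(-294/451) = 7644/451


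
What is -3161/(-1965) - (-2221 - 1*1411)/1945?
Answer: 531401/152877 ≈ 3.4760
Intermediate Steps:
-3161/(-1965) - (-2221 - 1*1411)/1945 = -3161*(-1/1965) - (-2221 - 1411)*(1/1945) = 3161/1965 - 1*(-3632)*(1/1945) = 3161/1965 + 3632*(1/1945) = 3161/1965 + 3632/1945 = 531401/152877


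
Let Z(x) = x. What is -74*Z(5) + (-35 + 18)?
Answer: -387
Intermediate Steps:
-74*Z(5) + (-35 + 18) = -74*5 + (-35 + 18) = -370 - 17 = -387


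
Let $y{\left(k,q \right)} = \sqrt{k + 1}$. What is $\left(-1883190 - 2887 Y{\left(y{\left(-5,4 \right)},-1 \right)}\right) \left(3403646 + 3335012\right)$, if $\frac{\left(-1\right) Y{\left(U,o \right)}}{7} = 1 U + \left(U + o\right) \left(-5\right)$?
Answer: $-12009265661410 - 1089452316176 i \approx -1.2009 \cdot 10^{13} - 1.0895 \cdot 10^{12} i$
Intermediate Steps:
$y{\left(k,q \right)} = \sqrt{1 + k}$
$Y{\left(U,o \right)} = 28 U + 35 o$ ($Y{\left(U,o \right)} = - 7 \left(1 U + \left(U + o\right) \left(-5\right)\right) = - 7 \left(U - \left(5 U + 5 o\right)\right) = - 7 \left(- 5 o - 4 U\right) = 28 U + 35 o$)
$\left(-1883190 - 2887 Y{\left(y{\left(-5,4 \right)},-1 \right)}\right) \left(3403646 + 3335012\right) = \left(-1883190 - 2887 \left(28 \sqrt{1 - 5} + 35 \left(-1\right)\right)\right) \left(3403646 + 3335012\right) = \left(-1883190 - 2887 \left(28 \sqrt{-4} - 35\right)\right) 6738658 = \left(-1883190 - 2887 \left(28 \cdot 2 i - 35\right)\right) 6738658 = \left(-1883190 - 2887 \left(56 i - 35\right)\right) 6738658 = \left(-1883190 - 2887 \left(-35 + 56 i\right)\right) 6738658 = \left(-1883190 + \left(101045 - 161672 i\right)\right) 6738658 = \left(-1782145 - 161672 i\right) 6738658 = -12009265661410 - 1089452316176 i$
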